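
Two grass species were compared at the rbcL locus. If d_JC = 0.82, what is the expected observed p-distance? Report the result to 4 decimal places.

p = (3/4)(1 − e^(−4d/3)) = 0.75 × (1 − e^(-1.093333)) = 0.75 × (1 − 0.335098) = 0.498677.

0.4987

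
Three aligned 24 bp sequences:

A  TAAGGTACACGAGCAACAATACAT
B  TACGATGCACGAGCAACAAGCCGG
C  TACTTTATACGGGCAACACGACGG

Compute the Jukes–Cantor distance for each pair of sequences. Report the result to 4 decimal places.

A–B: 7/24 sites differ → p ≈ 0.291667, d = −0.75 ln(1 − 0.388889) = 0.369358 ≈ 0.3694.
A–C: 9/24 sites differ → p = 0.375, d = −0.75 ln(1 − 0.5) = 0.519860 ≈ 0.5199.
B–C: 7/24 sites differ → p ≈ 0.291667, d = −0.75 ln(1 − 0.388889) = 0.369358 ≈ 0.3694.

d(A,B) = 0.3694, d(A,C) = 0.5199, d(B,C) = 0.3694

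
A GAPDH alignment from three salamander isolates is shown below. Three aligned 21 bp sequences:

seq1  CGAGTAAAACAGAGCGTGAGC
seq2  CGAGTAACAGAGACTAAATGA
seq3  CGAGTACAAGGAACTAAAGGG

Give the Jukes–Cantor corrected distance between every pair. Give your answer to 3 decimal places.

seq1–seq2: 9/21 sites differ → p ≈ 0.428571, d = −0.75 ln(1 − 0.571428) = 0.635472 ≈ 0.635.
seq1–seq3: 11/21 sites differ → p ≈ 0.52381, d = −0.75 ln(1 − 0.698413) = 0.899023 ≈ 0.899.
seq2–seq3: 6/21 sites differ → p ≈ 0.285714, d = −0.75 ln(1 − 0.380952) = 0.359679 ≈ 0.360.

d(seq1,seq2) = 0.635, d(seq1,seq3) = 0.899, d(seq2,seq3) = 0.360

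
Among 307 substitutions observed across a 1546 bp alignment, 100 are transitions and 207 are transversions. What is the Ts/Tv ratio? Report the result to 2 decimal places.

0.48

R = 100/207 = 0.483091… ≈ 0.48 (to 2 d.p.).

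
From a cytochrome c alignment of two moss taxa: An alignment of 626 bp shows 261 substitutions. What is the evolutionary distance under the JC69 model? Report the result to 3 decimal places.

0.609

p = 261/626 ≈ 0.416933.
d = −(3/4) ln(1 − 4p/3) = −0.75 ln(1 − 0.555911) = −0.75 ln(0.444089)
  = −0.75 × (-0.811730) = 0.608798 substitutions/site.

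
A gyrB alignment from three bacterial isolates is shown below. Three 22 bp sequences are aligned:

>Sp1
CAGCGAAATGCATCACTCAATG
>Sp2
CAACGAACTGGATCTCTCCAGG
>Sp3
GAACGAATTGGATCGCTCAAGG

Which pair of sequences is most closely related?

Sp2 and Sp3

Sp1–Sp2: 6/22 differ, p = 0.273, d = 0.339.
Sp1–Sp3: 6/22 differ, p = 0.273, d = 0.339.
Sp2–Sp3: 4/22 differ, p = 0.182, d = 0.208.
The smallest distance is between Sp2 and Sp3.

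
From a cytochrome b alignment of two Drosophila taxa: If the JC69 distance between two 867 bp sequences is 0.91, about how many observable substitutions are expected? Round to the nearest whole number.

Invert JC69: p = (3/4)(1 − e^(−4d/3)) = 0.75 × (1 − e^(-1.213333)) = 0.75 × (1 − 0.297205) = 0.527096.
Expected differing sites = pL ≈ 0.527096 × 867 = 456.992232 ≈ 457.

457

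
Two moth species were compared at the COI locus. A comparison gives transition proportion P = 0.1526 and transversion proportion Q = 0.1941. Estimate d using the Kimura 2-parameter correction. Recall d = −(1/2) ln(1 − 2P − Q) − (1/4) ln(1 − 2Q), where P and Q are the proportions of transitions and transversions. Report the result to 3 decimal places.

0.469

Under the Kimura two-parameter model, d = −½ ln(1 − 2P − Q) − ¼ ln(1 − 2Q).
1 − 2P − Q = 0.5007, giving −½ ln(0.5007) = 0.345874.
1 − 2Q = 0.6118, giving −¼ ln(0.6118) = 0.122837.
d = 0.345874 + 0.122837 = 0.468711.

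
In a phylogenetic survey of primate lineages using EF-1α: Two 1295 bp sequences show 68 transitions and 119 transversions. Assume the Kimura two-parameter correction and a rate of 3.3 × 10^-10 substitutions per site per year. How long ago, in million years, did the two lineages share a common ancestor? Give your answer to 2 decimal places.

P = 68/1295 ≈ 0.05251 and Q = 119/1295 ≈ 0.091892.
Under the Kimura two-parameter model, d = −½ ln(1 − 2P − Q) − ¼ ln(1 − 2Q).
1 − 2P − Q = 0.803088, giving −½ ln(0.803088) = 0.109645.
1 − 2Q = 0.816216, giving −¼ ln(0.816216) = 0.050769.
d = 0.109645 + 0.050769 = 0.160414.
Under a molecular clock d = 2μt, so t = d/(2μ) = 0.160414 / (2 × 3.3 × 10^-10) = 243.05 million years.

243.05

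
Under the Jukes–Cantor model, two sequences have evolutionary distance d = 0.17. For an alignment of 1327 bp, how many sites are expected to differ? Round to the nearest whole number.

Invert JC69: p = (3/4)(1 − e^(−4d/3)) = 0.75 × (1 − e^(-0.226667)) = 0.75 × (1 − 0.797186) = 0.152111.
Expected differing sites = pL ≈ 0.152111 × 1327 = 201.851297 ≈ 202.

202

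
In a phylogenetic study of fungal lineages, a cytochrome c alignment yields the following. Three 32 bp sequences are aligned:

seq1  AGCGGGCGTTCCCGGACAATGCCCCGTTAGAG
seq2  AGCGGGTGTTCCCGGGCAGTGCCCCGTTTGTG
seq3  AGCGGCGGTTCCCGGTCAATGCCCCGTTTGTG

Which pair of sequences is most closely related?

seq2 and seq3

seq1–seq2: 5/32 differ, p = 0.156, d = 0.175.
seq1–seq3: 5/32 differ, p = 0.156, d = 0.175.
seq2–seq3: 4/32 differ, p = 0.125, d = 0.137.
The smallest distance is between seq2 and seq3.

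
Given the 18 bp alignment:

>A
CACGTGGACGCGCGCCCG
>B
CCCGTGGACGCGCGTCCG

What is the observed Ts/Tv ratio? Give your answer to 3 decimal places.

Transitions are A↔G and C↔T; transversions are all other mismatches.
Transitions: 1. Transversions: 1.
R = 1/1 = 1.000.

1.000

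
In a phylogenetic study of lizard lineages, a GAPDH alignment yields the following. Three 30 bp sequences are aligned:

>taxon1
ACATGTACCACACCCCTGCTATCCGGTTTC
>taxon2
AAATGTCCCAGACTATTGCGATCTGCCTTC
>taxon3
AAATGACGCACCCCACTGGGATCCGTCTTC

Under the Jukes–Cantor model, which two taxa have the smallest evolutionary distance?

taxon1–taxon2: 10/30 differ, p = 0.333, d = 0.441.
taxon1–taxon3: 10/30 differ, p = 0.333, d = 0.441.
taxon2–taxon3: 9/30 differ, p = 0.300, d = 0.383.
The smallest distance is between taxon2 and taxon3.

taxon2 and taxon3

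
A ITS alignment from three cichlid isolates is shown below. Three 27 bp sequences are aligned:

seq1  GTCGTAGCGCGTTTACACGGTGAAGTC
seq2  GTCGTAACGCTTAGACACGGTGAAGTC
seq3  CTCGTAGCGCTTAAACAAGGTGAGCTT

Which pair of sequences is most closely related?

seq1 and seq2

seq1–seq2: 4/27 differ, p = 0.148, d = 0.165.
seq1–seq3: 8/27 differ, p = 0.296, d = 0.377.
seq2–seq3: 7/27 differ, p = 0.259, d = 0.318.
The smallest distance is between seq1 and seq2.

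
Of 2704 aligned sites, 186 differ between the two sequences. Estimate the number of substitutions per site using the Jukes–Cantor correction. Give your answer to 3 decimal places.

p = 186/2704 ≈ 0.068787.
d = −(3/4) ln(1 − 4p/3) = −0.75 ln(1 − 0.091716) = −0.75 ln(0.908284)
  = −0.75 × (-0.096198) = 0.072149 substitutions/site.

0.072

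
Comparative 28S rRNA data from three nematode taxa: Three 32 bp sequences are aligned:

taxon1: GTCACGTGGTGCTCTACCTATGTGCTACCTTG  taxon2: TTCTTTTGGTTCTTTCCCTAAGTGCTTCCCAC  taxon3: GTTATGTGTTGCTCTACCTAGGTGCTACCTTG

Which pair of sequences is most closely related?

taxon1 and taxon3

taxon1–taxon2: 12/32 differ, p = 0.375, d = 0.520.
taxon1–taxon3: 4/32 differ, p = 0.125, d = 0.137.
taxon2–taxon3: 13/32 differ, p = 0.406, d = 0.585.
The smallest distance is between taxon1 and taxon3.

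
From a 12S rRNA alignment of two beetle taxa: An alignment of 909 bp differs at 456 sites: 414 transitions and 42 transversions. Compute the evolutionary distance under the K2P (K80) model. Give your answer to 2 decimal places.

P = 414/909 ≈ 0.455446 and Q = 42/909 ≈ 0.046205.
Under the Kimura two-parameter model, d = −½ ln(1 − 2P − Q) − ¼ ln(1 − 2Q).
1 − 2P − Q = 0.042903, giving −½ ln(0.042903) = 1.574407.
1 − 2Q = 0.90759, giving −¼ ln(0.90759) = 0.024241.
d = 1.574407 + 0.024241 = 1.598648.

1.60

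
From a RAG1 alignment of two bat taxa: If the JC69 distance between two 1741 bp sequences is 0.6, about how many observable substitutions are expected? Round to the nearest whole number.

Invert JC69: p = (3/4)(1 − e^(−4d/3)) = 0.75 × (1 − e^(-0.8)) = 0.75 × (1 − 0.449329) = 0.413003.
Expected differing sites = pL ≈ 0.413003 × 1741 = 719.038223 ≈ 719.

719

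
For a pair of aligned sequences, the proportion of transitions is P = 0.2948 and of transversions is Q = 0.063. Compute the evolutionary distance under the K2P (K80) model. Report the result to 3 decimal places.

0.562

Under the Kimura two-parameter model, d = −½ ln(1 − 2P − Q) − ¼ ln(1 − 2Q).
1 − 2P − Q = 0.3474, giving −½ ln(0.3474) = 0.528639.
1 − 2Q = 0.874, giving −¼ ln(0.874) = 0.033669.
d = 0.528639 + 0.033669 = 0.562308.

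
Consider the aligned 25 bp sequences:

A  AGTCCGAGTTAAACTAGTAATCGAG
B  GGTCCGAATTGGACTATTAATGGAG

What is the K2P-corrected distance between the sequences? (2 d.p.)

0.30

Of 25 sites, 4 differences are transitions and 2 are transversions, so P = 4/25 = 0.16 and Q = 2/25 = 0.08.
Under the Kimura two-parameter model, d = −½ ln(1 − 2P − Q) − ¼ ln(1 − 2Q).
1 − 2P − Q = 0.6, giving −½ ln(0.6) = 0.255413.
1 − 2Q = 0.84, giving −¼ ln(0.84) = 0.043588.
d = 0.255413 + 0.043588 = 0.299001.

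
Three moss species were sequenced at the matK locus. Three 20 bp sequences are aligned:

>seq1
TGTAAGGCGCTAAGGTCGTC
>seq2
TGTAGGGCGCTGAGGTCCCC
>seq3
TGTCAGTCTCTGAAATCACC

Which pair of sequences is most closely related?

seq1–seq2: 4/20 differ, p = 0.200, d = 0.233.
seq1–seq3: 8/20 differ, p = 0.400, d = 0.572.
seq2–seq3: 7/20 differ, p = 0.350, d = 0.471.
The smallest distance is between seq1 and seq2.

seq1 and seq2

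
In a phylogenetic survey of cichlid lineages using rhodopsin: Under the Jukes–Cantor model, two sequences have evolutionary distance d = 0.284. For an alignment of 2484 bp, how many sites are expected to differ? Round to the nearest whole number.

587

Invert JC69: p = (3/4)(1 − e^(−4d/3)) = 0.75 × (1 − e^(-0.378667)) = 0.75 × (1 − 0.684774) = 0.236420.
Expected differing sites = pL ≈ 0.236420 × 2484 = 587.26728 ≈ 587.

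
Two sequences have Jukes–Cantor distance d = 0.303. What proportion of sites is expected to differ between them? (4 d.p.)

0.2493

p = (3/4)(1 − e^(−4d/3)) = 0.75 × (1 − e^(-0.404)) = 0.75 × (1 − 0.667644) = 0.249267.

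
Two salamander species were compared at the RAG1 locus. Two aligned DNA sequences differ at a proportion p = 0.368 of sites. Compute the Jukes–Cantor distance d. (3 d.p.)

0.506

d = −(3/4) ln(1 − 4p/3) = −0.75 ln(1 − 0.490667) = −0.75 ln(0.509333)
  = −0.75 × (-0.674653) = 0.505990 substitutions/site.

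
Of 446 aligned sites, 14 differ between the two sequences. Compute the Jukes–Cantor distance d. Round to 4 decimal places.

p = 14/446 ≈ 0.03139.
d = −(3/4) ln(1 − 4p/3) = −0.75 ln(1 − 0.041853) = −0.75 ln(0.958147)
  = −0.75 × (-0.042754) = 0.032066 substitutions/site.

0.0321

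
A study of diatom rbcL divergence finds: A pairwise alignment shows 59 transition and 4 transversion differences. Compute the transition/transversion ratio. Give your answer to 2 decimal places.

14.75

R = 59/4 = 14.75.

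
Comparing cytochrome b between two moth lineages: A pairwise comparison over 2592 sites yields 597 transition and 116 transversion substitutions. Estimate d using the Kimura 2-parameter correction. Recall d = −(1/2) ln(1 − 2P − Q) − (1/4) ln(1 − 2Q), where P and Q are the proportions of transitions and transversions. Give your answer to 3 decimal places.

P = 597/2592 ≈ 0.230324 and Q = 116/2592 ≈ 0.044753.
Under the Kimura two-parameter model, d = −½ ln(1 − 2P − Q) − ¼ ln(1 − 2Q).
1 − 2P − Q = 0.494599, giving −½ ln(0.494599) = 0.352004.
1 − 2Q = 0.910494, giving −¼ ln(0.910494) = 0.023442.
d = 0.352004 + 0.023442 = 0.375446.

0.375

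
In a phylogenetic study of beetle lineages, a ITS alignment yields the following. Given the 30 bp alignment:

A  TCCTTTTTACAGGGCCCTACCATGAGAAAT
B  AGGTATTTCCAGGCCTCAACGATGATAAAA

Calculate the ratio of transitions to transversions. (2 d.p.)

Transitions are A↔G and C↔T; transversions are all other mismatches.
Transitions: 1. Transversions: 10.
R = 1/10 = 0.10.

0.10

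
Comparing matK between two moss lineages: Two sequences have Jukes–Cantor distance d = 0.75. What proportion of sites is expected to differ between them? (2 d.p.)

0.47

p = (3/4)(1 − e^(−4d/3)) = 0.75 × (1 − e^(-1)) = 0.75 × (1 − 0.367879) = 0.474091.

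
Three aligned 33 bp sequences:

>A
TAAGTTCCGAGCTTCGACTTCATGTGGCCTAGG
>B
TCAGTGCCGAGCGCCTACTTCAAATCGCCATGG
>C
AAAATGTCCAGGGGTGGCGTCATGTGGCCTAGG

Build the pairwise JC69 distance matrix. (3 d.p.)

A–B: 10/33 sites differ → p ≈ 0.30303, d = −0.75 ln(1 − 0.40404) = 0.388186 ≈ 0.388.
A–C: 11/33 sites differ → p ≈ 0.333333, d = −0.75 ln(1 − 0.444444) = 0.440839 ≈ 0.441.
B–C: 16/33 sites differ → p ≈ 0.484848, d = −0.75 ln(1 − 0.646464) = 0.779827 ≈ 0.780.

d(A,B) = 0.388, d(A,C) = 0.441, d(B,C) = 0.780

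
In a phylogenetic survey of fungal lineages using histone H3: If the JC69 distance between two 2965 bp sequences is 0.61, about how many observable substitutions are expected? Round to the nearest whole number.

1238

Invert JC69: p = (3/4)(1 − e^(−4d/3)) = 0.75 × (1 − e^(-0.813333)) = 0.75 × (1 − 0.443378) = 0.417467.
Expected differing sites = pL ≈ 0.417467 × 2965 = 1237.789655 ≈ 1238.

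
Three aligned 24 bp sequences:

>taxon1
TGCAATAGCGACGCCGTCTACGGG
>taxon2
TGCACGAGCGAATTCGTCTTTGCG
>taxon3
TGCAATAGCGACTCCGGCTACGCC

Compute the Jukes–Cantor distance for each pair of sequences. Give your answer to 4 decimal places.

d(taxon1,taxon2) = 0.4408, d(taxon1,taxon3) = 0.1885, d(taxon2,taxon3) = 0.4408

taxon1–taxon2: 8/24 sites differ → p ≈ 0.333333, d = −0.75 ln(1 − 0.444444) = 0.440839 ≈ 0.4408.
taxon1–taxon3: 4/24 sites differ → p ≈ 0.166667, d = −0.75 ln(1 − 0.222223) = 0.188487 ≈ 0.1885.
taxon2–taxon3: 8/24 sites differ → p ≈ 0.333333, d = −0.75 ln(1 − 0.444444) = 0.440839 ≈ 0.4408.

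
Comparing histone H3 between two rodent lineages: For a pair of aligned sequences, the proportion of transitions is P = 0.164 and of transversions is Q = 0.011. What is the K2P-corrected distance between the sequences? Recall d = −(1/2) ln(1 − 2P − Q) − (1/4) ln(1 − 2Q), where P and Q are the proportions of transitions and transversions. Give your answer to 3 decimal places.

Under the Kimura two-parameter model, d = −½ ln(1 − 2P − Q) − ¼ ln(1 − 2Q).
1 − 2P − Q = 0.661, giving −½ ln(0.661) = 0.207001.
1 − 2Q = 0.978, giving −¼ ln(0.978) = 0.005561.
d = 0.207001 + 0.005561 = 0.212562.

0.213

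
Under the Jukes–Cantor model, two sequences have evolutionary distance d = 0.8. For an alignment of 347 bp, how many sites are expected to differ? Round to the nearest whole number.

171

Invert JC69: p = (3/4)(1 − e^(−4d/3)) = 0.75 × (1 − e^(-1.066667)) = 0.75 × (1 − 0.344154) = 0.491885.
Expected differing sites = pL ≈ 0.491885 × 347 = 170.684095 ≈ 171.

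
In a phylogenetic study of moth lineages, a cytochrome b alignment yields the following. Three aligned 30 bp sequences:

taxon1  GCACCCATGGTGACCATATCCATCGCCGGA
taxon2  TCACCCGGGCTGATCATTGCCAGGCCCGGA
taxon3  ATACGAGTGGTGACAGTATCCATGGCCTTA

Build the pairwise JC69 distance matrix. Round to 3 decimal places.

taxon1–taxon2: 10/30 sites differ → p ≈ 0.333333, d = −0.75 ln(1 − 0.444444) = 0.440839 ≈ 0.441.
taxon1–taxon3: 10/30 sites differ → p ≈ 0.333333, d = −0.75 ln(1 − 0.444444) = 0.440839 ≈ 0.441.
taxon2–taxon3: 15/30 sites differ → p = 0.5, d = −0.75 ln(1 − 0.666667) = 0.823960 ≈ 0.824.

d(taxon1,taxon2) = 0.441, d(taxon1,taxon3) = 0.441, d(taxon2,taxon3) = 0.824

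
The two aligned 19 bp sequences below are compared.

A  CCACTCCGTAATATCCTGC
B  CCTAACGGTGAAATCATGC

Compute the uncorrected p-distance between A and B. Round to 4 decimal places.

0.3684

The sequences differ at 7 of 19 positions (sites 3, 4, 5, 7, 10, 12, 16).
p = 7/19 = 0.368421… ≈ 0.3684 (to 4 d.p.).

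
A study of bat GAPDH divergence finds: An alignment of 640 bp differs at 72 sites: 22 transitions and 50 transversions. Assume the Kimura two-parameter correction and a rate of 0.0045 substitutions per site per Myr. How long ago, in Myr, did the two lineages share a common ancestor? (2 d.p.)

13.54

P = 22/640 = 0.034375 and Q = 50/640 = 0.078125.
Under the Kimura two-parameter model, d = −½ ln(1 − 2P − Q) − ¼ ln(1 − 2Q).
1 − 2P − Q = 0.853125, giving −½ ln(0.853125) = 0.079425.
1 − 2Q = 0.84375, giving −¼ ln(0.84375) = 0.042475.
d = 0.079425 + 0.042475 = 0.121900.
Under a molecular clock d = 2μt, so t = d/(2μ) = 0.121900 / (2 × 0.0045) = 13.54 Myr.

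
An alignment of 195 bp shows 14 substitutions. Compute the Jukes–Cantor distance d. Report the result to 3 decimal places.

p = 14/195 ≈ 0.071795.
d = −(3/4) ln(1 − 4p/3) = −0.75 ln(1 − 0.095727) = −0.75 ln(0.904273)
  = −0.75 × (-0.100624) = 0.075468 substitutions/site.

0.075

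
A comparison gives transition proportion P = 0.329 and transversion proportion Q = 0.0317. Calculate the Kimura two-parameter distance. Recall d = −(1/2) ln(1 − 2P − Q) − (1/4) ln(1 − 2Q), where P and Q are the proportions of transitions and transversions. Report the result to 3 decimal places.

Under the Kimura two-parameter model, d = −½ ln(1 − 2P − Q) − ¼ ln(1 − 2Q).
1 − 2P − Q = 0.3103, giving −½ ln(0.3103) = 0.585108.
1 − 2Q = 0.9366, giving −¼ ln(0.9366) = 0.016375.
d = 0.585108 + 0.016375 = 0.601483.

0.601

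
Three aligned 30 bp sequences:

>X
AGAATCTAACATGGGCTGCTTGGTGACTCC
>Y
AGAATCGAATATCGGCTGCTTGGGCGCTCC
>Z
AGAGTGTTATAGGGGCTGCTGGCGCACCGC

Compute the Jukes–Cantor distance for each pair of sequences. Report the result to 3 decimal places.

X–Y: 6/30 sites differ → p = 0.2, d = −0.75 ln(1 − 0.266667) = 0.232617 ≈ 0.233.
X–Z: 11/30 sites differ → p ≈ 0.366667, d = −0.75 ln(1 − 0.488889) = 0.503376 ≈ 0.503.
Y–Z: 11/30 sites differ → p ≈ 0.366667, d = −0.75 ln(1 − 0.488889) = 0.503376 ≈ 0.503.

d(X,Y) = 0.233, d(X,Z) = 0.503, d(Y,Z) = 0.503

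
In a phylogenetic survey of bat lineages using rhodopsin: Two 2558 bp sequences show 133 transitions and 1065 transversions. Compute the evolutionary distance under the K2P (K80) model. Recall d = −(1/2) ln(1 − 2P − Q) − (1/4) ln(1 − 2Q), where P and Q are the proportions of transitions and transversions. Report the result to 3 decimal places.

0.814

P = 133/2558 ≈ 0.051994 and Q = 1065/2558 ≈ 0.416341.
Under the Kimura two-parameter model, d = −½ ln(1 − 2P − Q) − ¼ ln(1 − 2Q).
1 − 2P − Q = 0.479671, giving −½ ln(0.479671) = 0.367327.
1 − 2Q = 0.167318, giving −¼ ln(0.167318) = 0.446965.
d = 0.367327 + 0.446965 = 0.814292.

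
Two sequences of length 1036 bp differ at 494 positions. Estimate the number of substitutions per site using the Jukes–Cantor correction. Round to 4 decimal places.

0.7575

p = 494/1036 ≈ 0.476834.
d = −(3/4) ln(1 − 4p/3) = −0.75 ln(1 − 0.635779) = −0.75 ln(0.364221)
  = −0.75 × (-1.009994) = 0.757496 substitutions/site.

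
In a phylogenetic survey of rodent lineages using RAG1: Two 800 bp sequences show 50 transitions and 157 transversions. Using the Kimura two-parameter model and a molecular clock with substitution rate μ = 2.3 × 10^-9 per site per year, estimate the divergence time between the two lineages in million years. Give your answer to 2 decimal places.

69.21

P = 50/800 = 0.0625 and Q = 157/800 = 0.19625.
Under the Kimura two-parameter model, d = −½ ln(1 − 2P − Q) − ¼ ln(1 − 2Q).
1 − 2P − Q = 0.67875, giving −½ ln(0.67875) = 0.193751.
1 − 2Q = 0.6075, giving −¼ ln(0.6075) = 0.124601.
d = 0.193751 + 0.124601 = 0.318352.
Under a molecular clock d = 2μt, so t = d/(2μ) = 0.318352 / (2 × 2.3 × 10^-9) = 69.21 million years.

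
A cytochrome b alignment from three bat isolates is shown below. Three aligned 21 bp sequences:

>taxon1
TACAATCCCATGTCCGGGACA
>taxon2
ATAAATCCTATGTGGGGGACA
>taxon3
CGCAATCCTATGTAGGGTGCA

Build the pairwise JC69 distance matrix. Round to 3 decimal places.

d(taxon1,taxon2) = 0.360, d(taxon1,taxon3) = 0.441, d(taxon2,taxon3) = 0.360

taxon1–taxon2: 6/21 sites differ → p ≈ 0.285714, d = −0.75 ln(1 − 0.380952) = 0.359679 ≈ 0.360.
taxon1–taxon3: 7/21 sites differ → p ≈ 0.333333, d = −0.75 ln(1 − 0.444444) = 0.440839 ≈ 0.441.
taxon2–taxon3: 6/21 sites differ → p ≈ 0.285714, d = −0.75 ln(1 − 0.380952) = 0.359679 ≈ 0.360.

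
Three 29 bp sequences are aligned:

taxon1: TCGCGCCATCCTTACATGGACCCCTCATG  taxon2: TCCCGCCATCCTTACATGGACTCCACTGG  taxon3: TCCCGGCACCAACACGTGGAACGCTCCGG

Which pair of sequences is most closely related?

taxon1 and taxon2

taxon1–taxon2: 5/29 differ, p = 0.172, d = 0.196.
taxon1–taxon3: 11/29 differ, p = 0.379, d = 0.529.
taxon2–taxon3: 11/29 differ, p = 0.379, d = 0.529.
The smallest distance is between taxon1 and taxon2.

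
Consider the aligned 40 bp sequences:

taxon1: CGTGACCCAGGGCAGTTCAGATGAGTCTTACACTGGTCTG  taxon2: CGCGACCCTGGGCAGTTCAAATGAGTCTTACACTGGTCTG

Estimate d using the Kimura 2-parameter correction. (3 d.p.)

Of 40 sites, 2 differences are transitions and 1 are transversions, so P = 2/40 = 0.05 and Q = 1/40 = 0.025.
Under the Kimura two-parameter model, d = −½ ln(1 − 2P − Q) − ¼ ln(1 − 2Q).
1 − 2P − Q = 0.875, giving −½ ln(0.875) = 0.066766.
1 − 2Q = 0.95, giving −¼ ln(0.95) = 0.012823.
d = 0.066766 + 0.012823 = 0.079589.

0.080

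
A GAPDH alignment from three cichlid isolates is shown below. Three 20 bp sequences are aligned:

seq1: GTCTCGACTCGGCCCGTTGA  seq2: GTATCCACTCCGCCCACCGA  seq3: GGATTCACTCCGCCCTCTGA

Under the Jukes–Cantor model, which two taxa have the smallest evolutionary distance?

seq2 and seq3

seq1–seq2: 6/20 differ, p = 0.300, d = 0.383.
seq1–seq3: 7/20 differ, p = 0.350, d = 0.471.
seq2–seq3: 4/20 differ, p = 0.200, d = 0.233.
The smallest distance is between seq2 and seq3.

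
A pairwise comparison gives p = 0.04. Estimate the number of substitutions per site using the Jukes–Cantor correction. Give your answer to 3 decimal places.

d = −(3/4) ln(1 − 4p/3) = −0.75 ln(1 − 0.053333) = −0.75 ln(0.946667)
  = −0.75 × (-0.054808) = 0.041106 substitutions/site.

0.041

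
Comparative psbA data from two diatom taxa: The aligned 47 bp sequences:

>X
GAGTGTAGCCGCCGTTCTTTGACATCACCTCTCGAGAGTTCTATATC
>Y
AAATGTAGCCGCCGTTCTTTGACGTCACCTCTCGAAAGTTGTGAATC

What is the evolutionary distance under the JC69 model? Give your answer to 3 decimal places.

0.166

The sequences differ at 7 of 47 sites (1, 3, 24, 36, 41, 43, 44), so p = 7/47 ≈ 0.148936.
d = −(3/4) ln(1 − 4p/3) = −0.75 ln(1 − 0.198581) = −0.75 ln(0.801419)
  = −0.75 × (-0.221371) = 0.166028 substitutions/site.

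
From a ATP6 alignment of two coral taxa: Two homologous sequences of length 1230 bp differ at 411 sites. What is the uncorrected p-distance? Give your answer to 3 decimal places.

p = 411/1230 = 0.334146… ≈ 0.334 (to 3 d.p.).

0.334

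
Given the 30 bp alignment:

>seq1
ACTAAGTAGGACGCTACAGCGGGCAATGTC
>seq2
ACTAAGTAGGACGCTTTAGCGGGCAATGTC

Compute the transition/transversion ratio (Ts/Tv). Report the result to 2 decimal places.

Transitions are A↔G and C↔T; transversions are all other mismatches.
Transitions: 1. Transversions: 1.
R = 1/1 = 1.00.

1.00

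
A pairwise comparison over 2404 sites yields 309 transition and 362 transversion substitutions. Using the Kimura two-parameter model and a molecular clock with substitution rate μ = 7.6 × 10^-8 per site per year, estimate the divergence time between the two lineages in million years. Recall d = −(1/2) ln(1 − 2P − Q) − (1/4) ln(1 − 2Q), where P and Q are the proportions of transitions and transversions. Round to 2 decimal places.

P = 309/2404 ≈ 0.128536 and Q = 362/2404 ≈ 0.150582.
Under the Kimura two-parameter model, d = −½ ln(1 − 2P − Q) − ¼ ln(1 − 2Q).
1 − 2P − Q = 0.592346, giving −½ ln(0.592346) = 0.261832.
1 − 2Q = 0.698836, giving −¼ ln(0.698836) = 0.089585.
d = 0.261832 + 0.089585 = 0.351417.
Under a molecular clock d = 2μt, so t = d/(2μ) = 0.351417 / (2 × 7.6 × 10^-8) = 2.31 million years.

2.31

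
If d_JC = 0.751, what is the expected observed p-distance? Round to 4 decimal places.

0.4745

p = (3/4)(1 − e^(−4d/3)) = 0.75 × (1 − e^(-1.001333)) = 0.75 × (1 − 0.367389) = 0.474458.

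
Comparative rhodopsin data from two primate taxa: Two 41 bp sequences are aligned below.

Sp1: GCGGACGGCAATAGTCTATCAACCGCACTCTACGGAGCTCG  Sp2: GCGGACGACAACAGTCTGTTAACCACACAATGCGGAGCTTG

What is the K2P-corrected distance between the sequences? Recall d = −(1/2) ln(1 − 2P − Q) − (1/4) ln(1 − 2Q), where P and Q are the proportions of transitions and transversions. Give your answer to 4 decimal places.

Of 41 sites, 7 differences are transitions and 2 are transversions, so P = 7/41 ≈ 0.170732 and Q = 2/41 ≈ 0.04878.
Under the Kimura two-parameter model, d = −½ ln(1 − 2P − Q) − ¼ ln(1 − 2Q).
1 − 2P − Q = 0.609756, giving −½ ln(0.609756) = 0.247348.
1 − 2Q = 0.90244, giving −¼ ln(0.90244) = 0.025663.
d = 0.247348 + 0.025663 = 0.273011.

0.2730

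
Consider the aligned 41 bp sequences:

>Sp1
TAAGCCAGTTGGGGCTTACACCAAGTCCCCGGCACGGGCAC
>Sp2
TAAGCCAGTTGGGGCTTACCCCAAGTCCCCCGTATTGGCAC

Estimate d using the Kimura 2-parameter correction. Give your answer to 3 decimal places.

0.133

Of 41 sites, 2 differences are transitions and 3 are transversions, so P = 2/41 ≈ 0.04878 and Q = 3/41 ≈ 0.073171.
Under the Kimura two-parameter model, d = −½ ln(1 − 2P − Q) − ¼ ln(1 − 2Q).
1 − 2P − Q = 0.829269, giving −½ ln(0.829269) = 0.093605.
1 − 2Q = 0.853658, giving −¼ ln(0.853658) = 0.039556.
d = 0.093605 + 0.039556 = 0.133161.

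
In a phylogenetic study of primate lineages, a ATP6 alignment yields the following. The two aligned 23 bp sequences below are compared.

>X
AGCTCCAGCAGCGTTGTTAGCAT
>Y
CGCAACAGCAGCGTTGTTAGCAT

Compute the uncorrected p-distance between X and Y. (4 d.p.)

The sequences differ at 3 of 23 positions (sites 1, 4, 5).
p = 3/23 = 0.130434… ≈ 0.1304 (to 4 d.p.).

0.1304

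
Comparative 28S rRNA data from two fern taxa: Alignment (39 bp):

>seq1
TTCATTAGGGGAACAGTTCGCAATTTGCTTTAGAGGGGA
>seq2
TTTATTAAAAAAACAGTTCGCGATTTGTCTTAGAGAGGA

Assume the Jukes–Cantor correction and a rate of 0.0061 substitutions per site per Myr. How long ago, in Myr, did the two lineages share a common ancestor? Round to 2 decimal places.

22.61

The sequences differ at 9 of 39 sites (3, 8, 9, 10, 11, 22, 28, 29, 36), so p = 9/39 ≈ 0.230769.
d = −(3/4) ln(1 − 4p/3) = −0.75 ln(1 − 0.307692) = −0.75 ln(0.692308)
  = −0.75 × (-0.367724) = 0.275793 substitutions/site.
Under a molecular clock d = 2μt, so t = d/(2μ) = 0.275793 / (2 × 0.0061) = 22.61 Myr.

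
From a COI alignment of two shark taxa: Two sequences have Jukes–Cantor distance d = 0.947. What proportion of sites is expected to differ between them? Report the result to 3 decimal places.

0.538

p = (3/4)(1 − e^(−4d/3)) = 0.75 × (1 − e^(-1.262667)) = 0.75 × (1 − 0.282899) = 0.537826.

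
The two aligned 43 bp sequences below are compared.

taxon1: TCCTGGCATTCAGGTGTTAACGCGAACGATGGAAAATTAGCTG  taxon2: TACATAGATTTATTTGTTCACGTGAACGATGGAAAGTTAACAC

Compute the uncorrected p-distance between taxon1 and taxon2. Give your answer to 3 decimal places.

0.326

The sequences differ at 14 of 43 positions.
p = 14/43 = 0.325581… ≈ 0.326 (to 3 d.p.).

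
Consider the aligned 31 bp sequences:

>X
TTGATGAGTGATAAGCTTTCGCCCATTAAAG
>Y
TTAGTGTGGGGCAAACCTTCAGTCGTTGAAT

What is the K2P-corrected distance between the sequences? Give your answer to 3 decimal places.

0.819

Of 31 sites, 10 differences are transitions and 4 are transversions, so P = 10/31 ≈ 0.322581 and Q = 4/31 ≈ 0.129032.
Under the Kimura two-parameter model, d = −½ ln(1 − 2P − Q) − ¼ ln(1 − 2Q).
1 − 2P − Q = 0.225806, giving −½ ln(0.225806) = 0.744040.
1 − 2Q = 0.741936, giving −¼ ln(0.741936) = 0.074623.
d = 0.744040 + 0.074623 = 0.818663.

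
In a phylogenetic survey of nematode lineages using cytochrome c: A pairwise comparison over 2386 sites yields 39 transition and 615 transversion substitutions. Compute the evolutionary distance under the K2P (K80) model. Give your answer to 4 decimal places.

P = 39/2386 ≈ 0.016345 and Q = 615/2386 ≈ 0.257754.
Under the Kimura two-parameter model, d = −½ ln(1 − 2P − Q) − ¼ ln(1 − 2Q).
1 − 2P − Q = 0.709556, giving −½ ln(0.709556) = 0.171558.
1 − 2Q = 0.484492, giving −¼ ln(0.484492) = 0.181164.
d = 0.171558 + 0.181164 = 0.352722.

0.3527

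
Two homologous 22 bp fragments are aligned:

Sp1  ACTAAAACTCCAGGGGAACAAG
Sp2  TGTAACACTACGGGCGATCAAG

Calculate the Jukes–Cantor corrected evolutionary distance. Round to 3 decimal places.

0.414

The sequences differ at 7 of 22 sites (1, 2, 6, 10, 12, 15, 18), so p = 7/22 ≈ 0.318182.
d = −(3/4) ln(1 − 4p/3) = −0.75 ln(1 − 0.424243) = −0.75 ln(0.575757)
  = −0.75 × (-0.552070) = 0.414053 substitutions/site.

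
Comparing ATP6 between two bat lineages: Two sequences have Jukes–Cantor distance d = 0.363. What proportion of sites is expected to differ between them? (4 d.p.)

0.2878

p = (3/4)(1 − e^(−4d/3)) = 0.75 × (1 − e^(-0.484)) = 0.75 × (1 − 0.616313) = 0.287765.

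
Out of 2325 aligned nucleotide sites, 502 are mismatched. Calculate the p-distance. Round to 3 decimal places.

p = 502/2325 = 0.215913… ≈ 0.216 (to 3 d.p.).

0.216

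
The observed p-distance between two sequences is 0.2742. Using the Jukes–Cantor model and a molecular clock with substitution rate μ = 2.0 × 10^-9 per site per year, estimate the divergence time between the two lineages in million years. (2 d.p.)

85.33

d = −(3/4) ln(1 − 4p/3) = −0.75 ln(1 − 0.3656) = −0.75 ln(0.6344)
  = −0.75 × (-0.455076) = 0.341307 substitutions/site.
Under a molecular clock d = 2μt, so t = d/(2μ) = 0.341307 / (2 × 2.0 × 10^-9) = 85.33 million years.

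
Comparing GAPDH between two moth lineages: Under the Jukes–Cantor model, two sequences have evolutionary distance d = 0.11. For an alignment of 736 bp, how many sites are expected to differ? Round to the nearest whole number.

75

Invert JC69: p = (3/4)(1 − e^(−4d/3)) = 0.75 × (1 − e^(-0.146667)) = 0.75 × (1 − 0.863582) = 0.102314.
Expected differing sites = pL ≈ 0.102314 × 736 = 75.303104 ≈ 75.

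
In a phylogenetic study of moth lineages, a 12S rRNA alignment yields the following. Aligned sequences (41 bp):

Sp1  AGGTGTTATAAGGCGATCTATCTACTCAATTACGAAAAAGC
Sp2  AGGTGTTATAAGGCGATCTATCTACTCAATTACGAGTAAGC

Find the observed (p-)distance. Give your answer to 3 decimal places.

0.049

The sequences differ at 2 of 41 positions (sites 36, 37).
p = 2/41 = 0.048780… ≈ 0.049 (to 3 d.p.).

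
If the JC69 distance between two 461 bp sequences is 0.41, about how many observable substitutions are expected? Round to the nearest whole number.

Invert JC69: p = (3/4)(1 − e^(−4d/3)) = 0.75 × (1 − e^(-0.546667)) = 0.75 × (1 − 0.578876) = 0.315843.
Expected differing sites = pL ≈ 0.315843 × 461 = 145.603623 ≈ 146.

146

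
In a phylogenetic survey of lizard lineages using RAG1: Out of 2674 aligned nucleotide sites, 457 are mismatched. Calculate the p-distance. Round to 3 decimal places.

0.171

p = 457/2674 = 0.170905… ≈ 0.171 (to 3 d.p.).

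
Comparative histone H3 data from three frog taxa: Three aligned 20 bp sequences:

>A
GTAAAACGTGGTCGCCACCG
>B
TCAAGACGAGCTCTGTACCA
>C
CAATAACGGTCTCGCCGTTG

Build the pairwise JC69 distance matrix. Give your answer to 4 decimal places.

A–B: 9/20 sites differ → p = 0.45, d = −0.75 ln(1 − 0.6) = 0.687218 ≈ 0.6872.
A–C: 9/20 sites differ → p = 0.45, d = −0.75 ln(1 − 0.6) = 0.687218 ≈ 0.6872.
B–C: 13/20 sites differ → p = 0.65, d = −0.75 ln(1 − 0.866667) = 1.511179 ≈ 1.5112.

d(A,B) = 0.6872, d(A,C) = 0.6872, d(B,C) = 1.5112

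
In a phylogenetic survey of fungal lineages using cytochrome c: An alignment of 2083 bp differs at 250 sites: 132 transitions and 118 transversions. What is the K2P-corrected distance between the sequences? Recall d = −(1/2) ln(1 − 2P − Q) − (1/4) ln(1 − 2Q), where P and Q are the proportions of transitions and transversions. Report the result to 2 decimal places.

P = 132/2083 ≈ 0.06337 and Q = 118/2083 ≈ 0.056649.
Under the Kimura two-parameter model, d = −½ ln(1 − 2P − Q) − ¼ ln(1 − 2Q).
1 − 2P − Q = 0.816611, giving −½ ln(0.816611) = 0.101296.
1 − 2Q = 0.886702, giving −¼ ln(0.886702) = 0.030062.
d = 0.101296 + 0.030062 = 0.131358.

0.13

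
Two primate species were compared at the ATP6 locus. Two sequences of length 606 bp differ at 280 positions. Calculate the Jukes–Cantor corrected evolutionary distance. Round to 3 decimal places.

0.718

p = 280/606 ≈ 0.462046.
d = −(3/4) ln(1 − 4p/3) = −0.75 ln(1 − 0.616061) = −0.75 ln(0.383939)
  = −0.75 × (-0.957272) = 0.717954 substitutions/site.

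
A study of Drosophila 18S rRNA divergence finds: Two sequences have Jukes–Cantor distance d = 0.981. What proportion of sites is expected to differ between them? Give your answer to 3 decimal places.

p = (3/4)(1 − e^(−4d/3)) = 0.75 × (1 − e^(-1.308)) = 0.75 × (1 − 0.270360) = 0.547230.

0.547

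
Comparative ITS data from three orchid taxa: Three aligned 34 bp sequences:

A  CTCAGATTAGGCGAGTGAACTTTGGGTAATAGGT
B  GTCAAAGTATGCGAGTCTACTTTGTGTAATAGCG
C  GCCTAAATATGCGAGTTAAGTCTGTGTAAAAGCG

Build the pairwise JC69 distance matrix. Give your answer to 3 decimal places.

A–B: 9/34 sites differ → p ≈ 0.264706, d = −0.75 ln(1 − 0.352941) = 0.326488 ≈ 0.326.
A–C: 13/34 sites differ → p ≈ 0.382353, d = −0.75 ln(1 − 0.509804) = 0.534712 ≈ 0.535.
B–C: 8/34 sites differ → p ≈ 0.235294, d = −0.75 ln(1 − 0.313725) = 0.282358 ≈ 0.282.

d(A,B) = 0.326, d(A,C) = 0.535, d(B,C) = 0.282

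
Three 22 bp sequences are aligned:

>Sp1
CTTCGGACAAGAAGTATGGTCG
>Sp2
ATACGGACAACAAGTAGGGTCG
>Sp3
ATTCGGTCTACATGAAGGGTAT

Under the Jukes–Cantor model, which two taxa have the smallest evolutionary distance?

Sp1 and Sp2

Sp1–Sp2: 4/22 differ, p = 0.182, d = 0.208.
Sp1–Sp3: 9/22 differ, p = 0.409, d = 0.591.
Sp2–Sp3: 7/22 differ, p = 0.318, d = 0.414.
The smallest distance is between Sp1 and Sp2.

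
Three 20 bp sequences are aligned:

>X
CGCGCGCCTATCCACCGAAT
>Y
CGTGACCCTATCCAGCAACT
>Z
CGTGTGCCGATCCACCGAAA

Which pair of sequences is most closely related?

X and Z

X–Y: 6/20 differ, p = 0.300, d = 0.383.
X–Z: 4/20 differ, p = 0.200, d = 0.233.
Y–Z: 7/20 differ, p = 0.350, d = 0.471.
The smallest distance is between X and Z.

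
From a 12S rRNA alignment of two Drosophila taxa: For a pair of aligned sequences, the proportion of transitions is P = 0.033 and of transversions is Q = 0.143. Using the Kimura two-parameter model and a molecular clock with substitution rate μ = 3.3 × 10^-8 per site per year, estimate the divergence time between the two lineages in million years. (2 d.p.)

Under the Kimura two-parameter model, d = −½ ln(1 − 2P − Q) − ¼ ln(1 − 2Q).
1 − 2P − Q = 0.791, giving −½ ln(0.791) = 0.117229.
1 − 2Q = 0.714, giving −¼ ln(0.714) = 0.084218.
d = 0.117229 + 0.084218 = 0.201447.
Under a molecular clock d = 2μt, so t = d/(2μ) = 0.201447 / (2 × 3.3 × 10^-8) = 3.05 million years.

3.05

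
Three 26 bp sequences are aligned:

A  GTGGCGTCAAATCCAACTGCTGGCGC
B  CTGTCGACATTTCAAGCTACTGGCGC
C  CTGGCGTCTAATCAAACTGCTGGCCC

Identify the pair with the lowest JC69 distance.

A and C

A–B: 8/26 differ, p = 0.308, d = 0.396.
A–C: 4/26 differ, p = 0.154, d = 0.172.
B–C: 8/26 differ, p = 0.308, d = 0.396.
The smallest distance is between A and C.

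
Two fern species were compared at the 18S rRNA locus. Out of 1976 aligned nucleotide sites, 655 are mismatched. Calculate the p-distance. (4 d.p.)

p = 655/1976 = 0.331477… ≈ 0.3315 (to 4 d.p.).

0.3315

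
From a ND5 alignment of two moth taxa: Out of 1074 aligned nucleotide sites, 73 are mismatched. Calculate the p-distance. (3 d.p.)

p = 73/1074 = 0.067970… ≈ 0.068 (to 3 d.p.).

0.068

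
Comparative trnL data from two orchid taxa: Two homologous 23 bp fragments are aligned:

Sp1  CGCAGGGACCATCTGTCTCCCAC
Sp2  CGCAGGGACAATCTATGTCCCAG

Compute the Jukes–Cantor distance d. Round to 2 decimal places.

0.20

The sequences differ at 4 of 23 sites (10, 15, 17, 23), so p = 4/23 ≈ 0.173913.
d = −(3/4) ln(1 − 4p/3) = −0.75 ln(1 − 0.231884) = −0.75 ln(0.768116)
  = −0.75 × (-0.263815) = 0.197861 substitutions/site.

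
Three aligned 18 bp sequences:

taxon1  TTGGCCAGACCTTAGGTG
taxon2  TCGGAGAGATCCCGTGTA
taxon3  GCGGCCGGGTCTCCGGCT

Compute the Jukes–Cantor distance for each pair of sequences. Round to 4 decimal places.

taxon1–taxon2: 9/18 sites differ → p = 0.5, d = −0.75 ln(1 − 0.666667) = 0.823960 ≈ 0.8240.
taxon1–taxon3: 9/18 sites differ → p = 0.5, d = −0.75 ln(1 − 0.666667) = 0.823960 ≈ 0.8240.
taxon2–taxon3: 10/18 sites differ → p ≈ 0.555556, d = −0.75 ln(1 − 0.740741) = 1.012446 ≈ 1.0124.

d(taxon1,taxon2) = 0.8240, d(taxon1,taxon3) = 0.8240, d(taxon2,taxon3) = 1.0124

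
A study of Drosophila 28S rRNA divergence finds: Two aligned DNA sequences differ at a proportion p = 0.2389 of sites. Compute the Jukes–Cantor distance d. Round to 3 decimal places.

d = −(3/4) ln(1 − 4p/3) = −0.75 ln(1 − 0.318533) = −0.75 ln(0.681467)
  = −0.75 × (-0.383507) = 0.287630 substitutions/site.

0.288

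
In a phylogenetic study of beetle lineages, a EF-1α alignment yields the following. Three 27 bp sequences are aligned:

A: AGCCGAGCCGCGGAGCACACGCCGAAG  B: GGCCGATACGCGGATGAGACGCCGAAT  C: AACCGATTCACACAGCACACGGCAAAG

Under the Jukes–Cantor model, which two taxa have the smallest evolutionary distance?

A and B

A–B: 7/27 differ, p = 0.259, d = 0.318.
A–C: 8/27 differ, p = 0.296, d = 0.377.
B–C: 12/27 differ, p = 0.444, d = 0.673.
The smallest distance is between A and B.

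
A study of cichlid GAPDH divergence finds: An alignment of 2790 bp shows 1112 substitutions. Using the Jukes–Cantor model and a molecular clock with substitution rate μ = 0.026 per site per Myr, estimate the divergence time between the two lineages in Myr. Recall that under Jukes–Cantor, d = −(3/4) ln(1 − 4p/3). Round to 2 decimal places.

10.93

p = 1112/2790 ≈ 0.398566.
d = −(3/4) ln(1 − 4p/3) = −0.75 ln(1 − 0.531421) = −0.75 ln(0.468579)
  = −0.75 × (-0.758051) = 0.568538 substitutions/site.
Under a molecular clock d = 2μt, so t = d/(2μ) = 0.568538 / (2 × 0.026) = 10.93 Myr.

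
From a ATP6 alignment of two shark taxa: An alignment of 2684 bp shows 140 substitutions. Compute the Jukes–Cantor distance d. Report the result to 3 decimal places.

p = 140/2684 ≈ 0.052161.
d = −(3/4) ln(1 − 4p/3) = −0.75 ln(1 − 0.069548) = −0.75 ln(0.930452)
  = −0.75 × (-0.072085) = 0.054064 substitutions/site.

0.054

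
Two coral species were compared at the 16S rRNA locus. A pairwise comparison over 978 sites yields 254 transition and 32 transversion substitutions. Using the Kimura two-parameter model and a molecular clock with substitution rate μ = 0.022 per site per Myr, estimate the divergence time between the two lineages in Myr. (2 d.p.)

9.51

P = 254/978 ≈ 0.259714 and Q = 32/978 ≈ 0.03272.
Under the Kimura two-parameter model, d = −½ ln(1 − 2P − Q) − ¼ ln(1 − 2Q).
1 − 2P − Q = 0.447852, giving −½ ln(0.447852) = 0.401646.
1 − 2Q = 0.93456, giving −¼ ln(0.93456) = 0.016920.
d = 0.401646 + 0.016920 = 0.418566.
Under a molecular clock d = 2μt, so t = d/(2μ) = 0.418566 / (2 × 0.022) = 9.51 Myr.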